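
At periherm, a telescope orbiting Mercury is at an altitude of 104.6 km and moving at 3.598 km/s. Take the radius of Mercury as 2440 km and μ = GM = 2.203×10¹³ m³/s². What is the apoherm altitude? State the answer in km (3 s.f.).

apoherm altitude ≈ 5100 km

r_p = 2440 + 104.6 = 2544.6 km = 2.545×10⁶ m.
Specific energy ε = v²/2 − μ/r = -2.185×10⁶ J/kg, so a = −μ/(2ε) = 5.042×10⁶ m.
The apsides satisfy r_p + r_a = 2a, so the apoherm radius is 2a − r_p = 7.539×10⁶ m = 7538.9 km.
Apoherm altitude = 7538.9 − 2440 = 5098.9 km.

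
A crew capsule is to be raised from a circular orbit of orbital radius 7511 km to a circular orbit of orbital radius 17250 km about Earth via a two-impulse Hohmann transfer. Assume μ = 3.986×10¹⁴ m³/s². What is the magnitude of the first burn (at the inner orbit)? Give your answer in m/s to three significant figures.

r₁ = 7511 km = 7.511×10⁶ m.
r₂ = 17250 km = 1.725×10⁷ m.
Transfer ellipse a_t = (r₁ + r₂)/2 = 1.238×10⁷ m.
At r₁: circular v_c1 = √(μ/r₁) = 7285 m/s; transfer-perigee v_p = √[μ(2/r₁ − 1/a_t)] = 8599 m/s.
Δv₁ = v_p − v_c1 = 1314 m/s.

Δv ≈ 1310 m/s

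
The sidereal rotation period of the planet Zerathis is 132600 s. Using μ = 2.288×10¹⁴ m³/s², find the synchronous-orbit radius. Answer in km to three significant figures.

r_sync ≈ 46700 km

A synchronous orbit has period T, so by Kepler's third law a = (μT²/4π²)^(1/3).
μT²/4π² = 2.288×10¹⁴ × (1.326×10⁵)² / 39.48 = 1.019×10²³ m³.
a = 4.671×10⁷ m = 46708 km.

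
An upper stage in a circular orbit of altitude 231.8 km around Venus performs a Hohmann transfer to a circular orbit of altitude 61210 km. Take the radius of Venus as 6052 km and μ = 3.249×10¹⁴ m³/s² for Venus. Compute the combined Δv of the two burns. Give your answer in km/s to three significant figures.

Δv_total ≈ 3.82 km/s

r₁ = 6052 + 231.8 = 6283.8 km = 6.2838×10⁶ m.
r₂ = 6052 + 61210 = 67262 km = 6.7262×10⁷ m.
Transfer ellipse a_t = (r₁ + r₂)/2 = 3.677×10⁷ m.
At r₁: circular v_c1 = √(μ/r₁) = 7191 m/s; transfer-periapsis v_p = √[μ(2/r₁ − 1/a_t)] = 9725 m/s.
Δv₁ = v_p − v_c1 = 2534 m/s.
At r₂: circular v_c2 = √(μ/r₂) = 2198 m/s; transfer-apoapsis v_a = √[μ(2/r₂ − 1/a_t)] = 908.5 m/s.
Δv₂ = v_c2 − v_a = 1289 m/s.
Total Δv = Δv₁ + Δv₂ = 3824 m/s = 3.824 km/s.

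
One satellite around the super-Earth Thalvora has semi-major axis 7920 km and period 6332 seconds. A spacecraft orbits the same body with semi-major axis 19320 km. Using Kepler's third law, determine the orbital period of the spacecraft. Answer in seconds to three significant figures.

T₂ ≈ 24100 seconds

Kepler's third law: T² ∝ a³, so T₂ = T₁ (a₂/a₁)^(3/2).
a₂/a₁ = 2.439, (a₂/a₁)^(3/2) = 3.810.
T₂ = 6332 × 3.810 = 24120 seconds.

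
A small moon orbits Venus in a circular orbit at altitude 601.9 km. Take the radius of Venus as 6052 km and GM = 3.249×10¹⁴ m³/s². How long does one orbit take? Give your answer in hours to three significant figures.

r = 6052 + 601.9 = 6653.9 km = 6.6539×10⁶ m.
Kepler's third law: T = 2π√(r³/μ) = 2π√((6.654×10⁶)³ / 3.249×10¹⁴).
r³/μ = 9.067×10⁵ s², so T = 2π × 9.522×10² = 5.983×10³ s.
Converting: 5.983×10³ s ÷ 3600 = 1.662 hours.

T ≈ 1.66 hours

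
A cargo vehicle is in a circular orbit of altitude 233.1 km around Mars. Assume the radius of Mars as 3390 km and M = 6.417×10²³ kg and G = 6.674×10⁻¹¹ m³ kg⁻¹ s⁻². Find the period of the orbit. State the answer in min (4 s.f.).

T ≈ 110.4 min

μ = GM = 6.674×10⁻¹¹ × 6.417×10²³ = 4.283×10¹³ m³/s².
r = 3390 + 233.1 = 3623.1 km = 3.6231×10⁶ m.
Kepler's third law: T = 2π√(r³/μ) = 2π√((3.623×10⁶)³ / 4.283×10¹³).
r³/μ = 1.111×10⁶ s², so T = 2π × 1.054×10³ = 6.621×10³ s.
Converting: 6.621×10³ s ÷ 60.00 = 110.4 min.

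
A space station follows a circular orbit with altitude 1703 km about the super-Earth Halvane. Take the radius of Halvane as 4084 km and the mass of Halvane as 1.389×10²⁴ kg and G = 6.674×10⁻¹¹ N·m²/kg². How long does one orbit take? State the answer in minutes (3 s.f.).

μ = GM = 6.674×10⁻¹¹ × 1.389×10²⁴ = 9.270×10¹³ m³/s².
r = 4084 + 1703 = 5787.0 km = 5.7870×10⁶ m.
Kepler's third law: T = 2π√(r³/μ) = 2π√((5.787×10⁶)³ / 9.270×10¹³).
r³/μ = 2.091×10⁶ s², so T = 2π × 1.446×10³ = 9.085×10³ s.
Converting: 9.085×10³ s ÷ 60.00 = 151.4 minutes.

T ≈ 151 minutes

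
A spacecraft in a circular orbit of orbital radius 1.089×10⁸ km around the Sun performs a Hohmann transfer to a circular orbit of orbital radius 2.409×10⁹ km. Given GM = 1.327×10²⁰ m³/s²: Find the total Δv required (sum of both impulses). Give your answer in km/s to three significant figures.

Δv_total ≈ 18.6 km/s

r₁ = 1.089×10⁸ km = 1.089×10¹¹ m.
r₂ = 2.409×10⁹ km = 2.409×10¹² m.
Transfer ellipse a_t = (r₁ + r₂)/2 = 1.259×10¹² m.
At r₁: circular v_c1 = √(μ/r₁) = 34910 m/s; transfer-perihelion v_p = √[μ(2/r₁ − 1/a_t)] = 48290 m/s.
Δv₁ = v_p − v_c1 = 13380 m/s.
At r₂: circular v_c2 = √(μ/r₂) = 7422 m/s; transfer-aphelion v_a = √[μ(2/r₂ − 1/a_t)] = 2183 m/s.
Δv₂ = v_c2 − v_a = 5239 m/s.
Total Δv = Δv₁ + Δv₂ = 18620 m/s = 18.62 km/s.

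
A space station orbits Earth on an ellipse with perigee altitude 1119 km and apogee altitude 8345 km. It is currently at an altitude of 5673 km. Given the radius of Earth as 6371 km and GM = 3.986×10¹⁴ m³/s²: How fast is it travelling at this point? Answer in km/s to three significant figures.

r_p = 6371 + 1119 = 7490.0 km = 7.4900×10⁶ m.
r_a = 6371 + 8345 = 14716 km = 1.4716×10⁷ m.
r = 6371 + 5673 = 12044 km = 1.204×10⁷ m.
Semi-major axis a = (r_p + r_a)/2 = 11103 km = 1.110×10⁷ m.
Vis-viva: v² = μ(2/r − 1/a) = 3.986×10¹⁴ × (1.661×10⁻⁷ − 9.007×10⁻⁸) = 3.029×10⁷ m²/s².
v = 5504 m/s = 5.504 km/s.

v ≈ 5.50 km/s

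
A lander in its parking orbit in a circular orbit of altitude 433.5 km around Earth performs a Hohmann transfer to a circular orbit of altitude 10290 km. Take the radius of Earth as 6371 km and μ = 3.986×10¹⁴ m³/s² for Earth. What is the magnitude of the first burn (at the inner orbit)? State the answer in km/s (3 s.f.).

r₁ = 6371 + 433.5 = 6804.5 km = 6.8045×10⁶ m.
r₂ = 6371 + 10290 = 16661 km = 1.6661×10⁷ m.
Transfer ellipse a_t = (r₁ + r₂)/2 = 1.173×10⁷ m.
At r₁: circular v_c1 = √(μ/r₁) = 7654 m/s; transfer-perigee v_p = √[μ(2/r₁ − 1/a_t)] = 9121 m/s.
Δv₁ = v_p − v_c1 = 1467 m/s.
= 1.467 km/s.

Δv ≈ 1.47 km/s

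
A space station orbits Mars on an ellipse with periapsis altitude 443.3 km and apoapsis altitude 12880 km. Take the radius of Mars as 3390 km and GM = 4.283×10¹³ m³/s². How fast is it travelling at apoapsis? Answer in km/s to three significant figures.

v ≈ 1.00 km/s

r_p = 3390 + 443.3 = 3833.3 km = 3.8333×10⁶ m.
r_a = 3390 + 12880 = 16270 km = 1.6270×10⁷ m.
Semi-major axis a = (r_p + r_a)/2 = 10052 km = 1.005×10⁷ m.
Vis-viva: v² = μ(2/r − 1/a) = 4.283×10¹³ × (1.229×10⁻⁷ − 9.949×10⁻⁸) = 1.004×10⁶ m²/s².
v = 1002 m/s = 1.002 km/s.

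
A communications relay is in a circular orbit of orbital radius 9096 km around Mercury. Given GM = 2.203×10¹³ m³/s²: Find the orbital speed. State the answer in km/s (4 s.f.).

v ≈ 1.556 km/s

r = 9096 km = 9.096×10⁶ m.
For a circular orbit v = √(μ/r) = √(2.203×10¹³ / 9.096×10⁶) = √(2.422×10⁶) = 1556 m/s.
That is 1.556 km/s.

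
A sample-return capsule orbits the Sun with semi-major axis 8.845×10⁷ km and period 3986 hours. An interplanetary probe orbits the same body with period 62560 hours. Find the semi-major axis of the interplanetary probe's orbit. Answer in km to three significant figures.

Kepler's third law: a³ ∝ T², so a₂ = a₁ (T₂/T₁)^(2/3).
T₂/T₁ = 15.69, (T₂/T₁)^(2/3) = 6.269.
a₂ = 8.845×10⁷ × 6.269 = 5.545×10⁸ km.

a₂ ≈ 5.54×10⁸ km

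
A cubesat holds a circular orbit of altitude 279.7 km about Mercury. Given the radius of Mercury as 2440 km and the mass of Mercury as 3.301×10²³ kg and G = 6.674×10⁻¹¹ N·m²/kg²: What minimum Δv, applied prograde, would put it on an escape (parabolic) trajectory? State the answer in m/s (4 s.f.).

Δv ≈ 1179 m/s

μ = GM = 6.674×10⁻¹¹ × 3.301×10²³ = 2.203×10¹³ m³/s².
r = 2440 + 279.7 = 2719.7 km = 2.7197×10⁶ m.
Circular speed v_c = √(μ/r) = 2846 m/s.
Escape speed v_esc = √(2μ/r) = √2 × v_c = 4025 m/s.
Δv = v_esc − v_c = 1179 m/s.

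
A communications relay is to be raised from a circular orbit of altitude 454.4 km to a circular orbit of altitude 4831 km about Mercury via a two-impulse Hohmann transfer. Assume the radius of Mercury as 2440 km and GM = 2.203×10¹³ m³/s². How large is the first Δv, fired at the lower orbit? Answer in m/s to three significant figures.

Δv ≈ 541 m/s

r₁ = 2440 + 454.4 = 2894.4 km = 2.8944×10⁶ m.
r₂ = 2440 + 4831 = 7271.0 km = 7.2710×10⁶ m.
Transfer ellipse a_t = (r₁ + r₂)/2 = 5.083×10⁶ m.
At r₁: circular v_c1 = √(μ/r₁) = 2759 m/s; transfer-periherm v_p = √[μ(2/r₁ − 1/a_t)] = 3300 m/s.
Δv₁ = v_p − v_c1 = 540.9 m/s.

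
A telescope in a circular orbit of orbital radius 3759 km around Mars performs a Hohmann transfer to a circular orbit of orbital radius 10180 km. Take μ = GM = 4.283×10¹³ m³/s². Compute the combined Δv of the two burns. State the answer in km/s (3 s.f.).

r₁ = 3759 km = 3.759×10⁶ m.
r₂ = 10180 km = 1.018×10⁷ m.
Transfer ellipse a_t = (r₁ + r₂)/2 = 6.970×10⁶ m.
At r₁: circular v_c1 = √(μ/r₁) = 3375 m/s; transfer-periapsis v_p = √[μ(2/r₁ − 1/a_t)] = 4080 m/s.
Δv₁ = v_p − v_c1 = 704.0 m/s.
At r₂: circular v_c2 = √(μ/r₂) = 2051 m/s; transfer-apoapsis v_a = √[μ(2/r₂ − 1/a_t)] = 1506 m/s.
Δv₂ = v_c2 − v_a = 544.8 m/s.
Total Δv = Δv₁ + Δv₂ = 1249 m/s = 1.249 km/s.

Δv_total ≈ 1.25 km/s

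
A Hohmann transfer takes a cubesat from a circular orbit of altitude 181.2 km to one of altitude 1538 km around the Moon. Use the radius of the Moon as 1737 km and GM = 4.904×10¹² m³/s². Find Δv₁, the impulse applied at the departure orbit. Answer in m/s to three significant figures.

Δv ≈ 197 m/s

r₁ = 1737 + 181.2 = 1918.2 km = 1.9182×10⁶ m.
r₂ = 1737 + 1538 = 3275.0 km = 3.2750×10⁶ m.
Transfer ellipse a_t = (r₁ + r₂)/2 = 2.597×10⁶ m.
At r₁: circular v_c1 = √(μ/r₁) = 1599 m/s; transfer-perilune v_p = √[μ(2/r₁ − 1/a_t)] = 1796 m/s.
Δv₁ = v_p − v_c1 = 196.8 m/s.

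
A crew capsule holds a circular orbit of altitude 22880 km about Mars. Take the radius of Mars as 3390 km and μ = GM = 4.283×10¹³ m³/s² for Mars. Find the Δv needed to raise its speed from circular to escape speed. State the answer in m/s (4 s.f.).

r = 3390 + 22880 = 26270 km = 2.6270×10⁷ m.
Circular speed v_c = √(μ/r) = 1277 m/s.
Escape speed v_esc = √(2μ/r) = √2 × v_c = 1806 m/s.
Δv = v_esc − v_c = 528.9 m/s.

Δv ≈ 528.9 m/s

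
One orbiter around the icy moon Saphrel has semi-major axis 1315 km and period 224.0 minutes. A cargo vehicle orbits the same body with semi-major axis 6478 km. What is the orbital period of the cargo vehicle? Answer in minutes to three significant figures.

T₂ ≈ 2450 minutes

Kepler's third law: T² ∝ a³, so T₂ = T₁ (a₂/a₁)^(3/2).
a₂/a₁ = 4.926, (a₂/a₁)^(3/2) = 10.93.
T₂ = 224.0 × 10.93 = 2449 minutes.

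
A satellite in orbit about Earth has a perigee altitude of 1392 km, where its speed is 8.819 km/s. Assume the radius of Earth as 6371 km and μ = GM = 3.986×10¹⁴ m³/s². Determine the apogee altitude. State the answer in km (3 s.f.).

apogee altitude ≈ 17900 km

r_p = 6371 + 1392 = 7763.0 km = 7.763×10⁶ m.
Specific energy ε = v²/2 − μ/r = -1.246×10⁷ J/kg, so a = −μ/(2ε) = 1.600×10⁷ m.
The apsides satisfy r_p + r_a = 2a, so the apogee radius is 2a − r_p = 2.423×10⁷ m = 24231 km.
Apogee altitude = 24231 − 6371 = 17860 km.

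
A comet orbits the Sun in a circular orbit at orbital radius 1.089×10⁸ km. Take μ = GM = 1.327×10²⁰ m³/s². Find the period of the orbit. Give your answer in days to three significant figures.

T ≈ 227 days

r = 1.089×10⁸ km = 1.089×10¹¹ m.
Kepler's third law: T = 2π√(r³/μ) = 2π√((1.089×10¹¹)³ / 1.327×10²⁰).
r³/μ = 9.732×10¹² s², so T = 2π × 3.120×10⁶ = 1.960×10⁷ s.
Converting: 1.960×10⁷ s ÷ 86400 = 226.9 days.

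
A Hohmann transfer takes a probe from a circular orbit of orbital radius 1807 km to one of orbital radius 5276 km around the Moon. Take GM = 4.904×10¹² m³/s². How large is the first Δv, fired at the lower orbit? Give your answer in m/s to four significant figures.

r₁ = 1807 km = 1.807×10⁶ m.
r₂ = 5276 km = 5.276×10⁶ m.
Transfer ellipse a_t = (r₁ + r₂)/2 = 3.542×10⁶ m.
At r₁: circular v_c1 = √(μ/r₁) = 1647 m/s; transfer-perilune v_p = √[μ(2/r₁ − 1/a_t)] = 2011 m/s.
Δv₁ = v_p − v_c1 = 363.3 m/s.

Δv ≈ 363.3 m/s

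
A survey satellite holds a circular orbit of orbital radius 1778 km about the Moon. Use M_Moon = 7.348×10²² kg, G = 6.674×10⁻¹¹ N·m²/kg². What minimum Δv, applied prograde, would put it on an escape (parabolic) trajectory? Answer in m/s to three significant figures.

μ = GM = 6.674×10⁻¹¹ × 7.348×10²² = 4.904×10¹² m³/s².
r = 1778 km = 1.778×10⁶ m.
Circular speed v_c = √(μ/r) = 1661 m/s.
Escape speed v_esc = √(2μ/r) = √2 × v_c = 2349 m/s.
Δv = v_esc − v_c = 687.9 m/s.

Δv ≈ 688 m/s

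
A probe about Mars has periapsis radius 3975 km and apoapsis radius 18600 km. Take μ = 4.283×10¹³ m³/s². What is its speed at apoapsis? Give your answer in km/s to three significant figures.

v ≈ 0.901 km/s

Semi-major axis a = (r_p + r_a)/2 = 11288 km = 1.129×10⁷ m.
Vis-viva: v² = μ(2/r − 1/a) = 4.283×10¹³ × (1.075×10⁻⁷ − 8.859×10⁻⁸) = 8.109×10⁵ m²/s².
v = 900.5 m/s = 0.9005 km/s.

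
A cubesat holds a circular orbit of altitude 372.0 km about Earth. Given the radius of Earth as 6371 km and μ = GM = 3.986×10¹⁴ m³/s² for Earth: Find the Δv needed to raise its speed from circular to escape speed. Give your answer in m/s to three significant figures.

r = 6371 + 372.0 = 6743.0 km = 6.7430×10⁶ m.
Circular speed v_c = √(μ/r) = 7689 m/s.
Escape speed v_esc = √(2μ/r) = √2 × v_c = 10870 m/s.
Δv = v_esc − v_c = 3185 m/s.

Δv ≈ 3180 m/s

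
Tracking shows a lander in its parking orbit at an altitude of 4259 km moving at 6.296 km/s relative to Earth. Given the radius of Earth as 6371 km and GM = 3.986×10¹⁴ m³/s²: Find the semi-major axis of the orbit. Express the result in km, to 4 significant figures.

a ≈ 11270 km

r = 6371 + 4259 = 10630 km = 1.063×10⁷ m.
Specific orbital energy ε = v²/2 − μ/r = (6296)²/2 − 3.986×10¹⁴/1.063×10⁷ = -1.768×10⁷ J/kg.
Since ε = −μ/(2a), a = −μ/(2ε) = 1.127×10⁷ m = 11274 km.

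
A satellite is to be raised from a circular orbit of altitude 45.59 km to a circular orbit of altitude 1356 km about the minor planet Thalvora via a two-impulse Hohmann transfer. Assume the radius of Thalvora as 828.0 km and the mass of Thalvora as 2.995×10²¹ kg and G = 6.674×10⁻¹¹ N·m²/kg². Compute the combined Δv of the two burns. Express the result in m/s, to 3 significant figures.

Δv_total ≈ 167 m/s

μ = GM = 6.674×10⁻¹¹ × 2.995×10²¹ = 1.999×10¹¹ m³/s².
r₁ = 828.0 + 45.59 = 873.59 km = 8.7359×10⁵ m.
r₂ = 828.0 + 1356 = 2184.0 km = 2.1840×10⁶ m.
Transfer ellipse a_t = (r₁ + r₂)/2 = 1.529×10⁶ m.
At r₁: circular v_c1 = √(μ/r₁) = 478.3 m/s; transfer-periapsis v_p = √[μ(2/r₁ − 1/a_t)] = 571.7 m/s.
Δv₁ = v_p − v_c1 = 93.39 m/s.
At r₂: circular v_c2 = √(μ/r₂) = 302.5 m/s; transfer-apoapsis v_a = √[μ(2/r₂ − 1/a_t)] = 228.7 m/s.
Δv₂ = v_c2 − v_a = 73.84 m/s.
Total Δv = Δv₁ + Δv₂ = 167.2 m/s.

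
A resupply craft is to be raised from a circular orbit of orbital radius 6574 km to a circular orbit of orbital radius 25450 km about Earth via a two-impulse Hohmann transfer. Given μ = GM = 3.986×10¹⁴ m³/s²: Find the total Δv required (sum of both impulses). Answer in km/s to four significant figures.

Δv_total ≈ 3.452 km/s

r₁ = 6574 km = 6.574×10⁶ m.
r₂ = 25450 km = 2.545×10⁷ m.
Transfer ellipse a_t = (r₁ + r₂)/2 = 1.601×10⁷ m.
At r₁: circular v_c1 = √(μ/r₁) = 7787 m/s; transfer-perigee v_p = √[μ(2/r₁ − 1/a_t)] = 9817 m/s.
Δv₁ = v_p − v_c1 = 2030 m/s.
At r₂: circular v_c2 = √(μ/r₂) = 3958 m/s; transfer-apogee v_a = √[μ(2/r₂ − 1/a_t)] = 2536 m/s.
Δv₂ = v_c2 − v_a = 1422 m/s.
Total Δv = Δv₁ + Δv₂ = 3452 m/s = 3.452 km/s.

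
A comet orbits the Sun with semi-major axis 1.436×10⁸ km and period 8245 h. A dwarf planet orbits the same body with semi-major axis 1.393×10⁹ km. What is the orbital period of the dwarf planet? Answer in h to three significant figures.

T₂ ≈ 2.49×10⁵ h

Kepler's third law: T² ∝ a³, so T₂ = T₁ (a₂/a₁)^(3/2).
a₂/a₁ = 9.701, (a₂/a₁)^(3/2) = 30.21.
T₂ = 8245 × 30.21 = 2.491×10⁵ h.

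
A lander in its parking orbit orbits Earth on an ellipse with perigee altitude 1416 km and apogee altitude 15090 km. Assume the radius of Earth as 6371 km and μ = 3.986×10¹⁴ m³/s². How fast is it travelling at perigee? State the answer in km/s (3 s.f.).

v ≈ 8.67 km/s

r_p = 6371 + 1416 = 7787.0 km = 7.7870×10⁶ m.
r_a = 6371 + 15090 = 21461 km = 2.1461×10⁷ m.
Semi-major axis a = (r_p + r_a)/2 = 14624 km = 1.462×10⁷ m.
Vis-viva: v² = μ(2/r − 1/a) = 3.986×10¹⁴ × (2.568×10⁻⁷ − 6.838×10⁻⁸) = 7.512×10⁷ m²/s².
v = 8667 m/s = 8.667 km/s.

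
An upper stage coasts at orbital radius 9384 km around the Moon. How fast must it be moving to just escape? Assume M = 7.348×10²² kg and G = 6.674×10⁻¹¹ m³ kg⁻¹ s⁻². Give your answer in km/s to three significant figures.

μ = GM = 6.674×10⁻¹¹ × 7.348×10²² = 4.904×10¹² m³/s².
r = 9384 km = 9.384×10⁶ m.
Escape speed v_esc = √(2μ/r) = √(2 × 4.904×10¹² / 9.384×10⁶) = √(1.045×10⁶) = 1022 m/s.
= 1.022 km/s.

v_esc ≈ 1.02 km/s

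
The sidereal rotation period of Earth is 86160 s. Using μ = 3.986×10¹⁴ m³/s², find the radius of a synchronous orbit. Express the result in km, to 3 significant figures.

A synchronous orbit has period T, so by Kepler's third law a = (μT²/4π²)^(1/3).
μT²/4π² = 3.986×10¹⁴ × (8.616×10⁴)² / 39.48 = 7.495×10²² m³.
a = 4.216×10⁷ m = 42163 km.

r_sync ≈ 42200 km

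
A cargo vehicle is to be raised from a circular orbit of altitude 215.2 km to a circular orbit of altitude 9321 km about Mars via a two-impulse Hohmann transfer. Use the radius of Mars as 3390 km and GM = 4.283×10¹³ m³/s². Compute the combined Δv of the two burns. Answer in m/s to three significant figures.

Δv_total ≈ 1470 m/s

r₁ = 3390 + 215.2 = 3605.2 km = 3.6052×10⁶ m.
r₂ = 3390 + 9321 = 12711 km = 1.2711×10⁷ m.
Transfer ellipse a_t = (r₁ + r₂)/2 = 8.158×10⁶ m.
At r₁: circular v_c1 = √(μ/r₁) = 3447 m/s; transfer-periapsis v_p = √[μ(2/r₁ − 1/a_t)] = 4302 m/s.
Δv₁ = v_p − v_c1 = 855.6 m/s.
At r₂: circular v_c2 = √(μ/r₂) = 1836 m/s; transfer-apoapsis v_a = √[μ(2/r₂ − 1/a_t)] = 1220 m/s.
Δv₂ = v_c2 − v_a = 615.4 m/s.
Total Δv = Δv₁ + Δv₂ = 1471 m/s.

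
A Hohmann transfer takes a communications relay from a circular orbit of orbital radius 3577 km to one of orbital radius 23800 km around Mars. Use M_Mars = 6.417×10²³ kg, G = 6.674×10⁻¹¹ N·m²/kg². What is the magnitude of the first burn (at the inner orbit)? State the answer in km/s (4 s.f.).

Δv ≈ 1.102 km/s

μ = GM = 6.674×10⁻¹¹ × 6.417×10²³ = 4.283×10¹³ m³/s².
r₁ = 3577 km = 3.577×10⁶ m.
r₂ = 23800 km = 2.380×10⁷ m.
Transfer ellipse a_t = (r₁ + r₂)/2 = 1.369×10⁷ m.
At r₁: circular v_c1 = √(μ/r₁) = 3460 m/s; transfer-periapsis v_p = √[μ(2/r₁ − 1/a_t)] = 4563 m/s.
Δv₁ = v_p − v_c1 = 1102 m/s.
= 1.102 km/s.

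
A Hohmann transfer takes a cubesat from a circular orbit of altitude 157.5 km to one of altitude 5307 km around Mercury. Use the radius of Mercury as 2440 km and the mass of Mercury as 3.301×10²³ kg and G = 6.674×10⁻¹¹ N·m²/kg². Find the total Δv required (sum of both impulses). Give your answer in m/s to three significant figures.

μ = GM = 6.674×10⁻¹¹ × 3.301×10²³ = 2.203×10¹³ m³/s².
r₁ = 2440 + 157.5 = 2597.5 km = 2.5975×10⁶ m.
r₂ = 2440 + 5307 = 7747.0 km = 7.7470×10⁶ m.
Transfer ellipse a_t = (r₁ + r₂)/2 = 5.172×10⁶ m.
At r₁: circular v_c1 = √(μ/r₁) = 2912 m/s; transfer-periherm v_p = √[μ(2/r₁ − 1/a_t)] = 3564 m/s.
Δv₁ = v_p − v_c1 = 651.9 m/s.
At r₂: circular v_c2 = √(μ/r₂) = 1686 m/s; transfer-apoherm v_a = √[μ(2/r₂ − 1/a_t)] = 1195 m/s.
Δv₂ = v_c2 − v_a = 491.3 m/s.
Total Δv = Δv₁ + Δv₂ = 1143 m/s.

Δv_total ≈ 1140 m/s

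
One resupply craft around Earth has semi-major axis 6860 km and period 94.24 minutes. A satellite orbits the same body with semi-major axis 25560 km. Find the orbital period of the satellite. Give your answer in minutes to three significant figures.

Kepler's third law: T² ∝ a³, so T₂ = T₁ (a₂/a₁)^(3/2).
a₂/a₁ = 3.726, (a₂/a₁)^(3/2) = 7.192.
T₂ = 94.24 × 7.192 = 677.8 minutes.

T₂ ≈ 678 minutes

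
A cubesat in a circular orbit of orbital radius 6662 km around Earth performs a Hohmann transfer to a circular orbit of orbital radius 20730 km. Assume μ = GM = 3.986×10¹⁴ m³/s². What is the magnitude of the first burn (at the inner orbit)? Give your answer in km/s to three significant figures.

Δv ≈ 1.78 km/s

r₁ = 6662 km = 6.662×10⁶ m.
r₂ = 20730 km = 2.073×10⁷ m.
Transfer ellipse a_t = (r₁ + r₂)/2 = 1.370×10⁷ m.
At r₁: circular v_c1 = √(μ/r₁) = 7735 m/s; transfer-perigee v_p = √[μ(2/r₁ − 1/a_t)] = 9516 m/s.
Δv₁ = v_p − v_c1 = 1781 m/s.
= 1.781 km/s.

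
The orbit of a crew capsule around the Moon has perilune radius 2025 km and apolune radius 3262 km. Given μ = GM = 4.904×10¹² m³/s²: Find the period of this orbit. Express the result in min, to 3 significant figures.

Semi-major axis a = (r_p + r_a)/2 = (2025.0 + 3262.0)/2 = 2643.5 km = 2.644×10⁶ m.
By Kepler's third law T = 2π√(a³/μ) = 2π × 1.941×10³ = 1.219×10⁴ s.
= 203.2 min.

T ≈ 203 min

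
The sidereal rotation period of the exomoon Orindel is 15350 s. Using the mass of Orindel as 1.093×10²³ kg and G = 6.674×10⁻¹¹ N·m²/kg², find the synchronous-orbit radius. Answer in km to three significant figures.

r_sync ≈ 3520 km

μ = GM = 6.674×10⁻¹¹ × 1.093×10²³ = 7.295×10¹² m³/s².
A synchronous orbit has period T, so by Kepler's third law a = (μT²/4π²)^(1/3).
μT²/4π² = 7.295×10¹² × (1.535×10⁴)² / 39.48 = 4.354×10¹⁹ m³.
a = 3.518×10⁶ m = 3517.9 km.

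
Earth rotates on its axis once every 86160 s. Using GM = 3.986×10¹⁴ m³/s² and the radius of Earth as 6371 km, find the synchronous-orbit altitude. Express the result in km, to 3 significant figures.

h_sync ≈ 35800 km

A synchronous orbit has period T, so by Kepler's third law a = (μT²/4π²)^(1/3).
μT²/4π² = 3.986×10¹⁴ × (8.616×10⁴)² / 39.48 = 7.495×10²² m³.
a = 4.216×10⁷ m = 42163 km.
Altitude h = a − R = 42163 − 6371 = 35792 km.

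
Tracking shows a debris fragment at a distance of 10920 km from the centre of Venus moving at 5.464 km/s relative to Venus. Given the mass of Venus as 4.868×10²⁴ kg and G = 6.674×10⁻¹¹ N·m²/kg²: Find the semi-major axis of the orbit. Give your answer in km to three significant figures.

μ = GM = 6.674×10⁻¹¹ × 4.868×10²⁴ = 3.249×10¹⁴ m³/s².
r = 1.092×10⁷ m.
Vis-viva rearranged: 1/a = 2/r − v²/μ = 1.832×10⁻⁷ − 9.189×10⁻⁸ = 9.126×10⁻⁸ m⁻¹.
a = 1.096×10⁷ m = 10958 km.

a ≈ 11000 km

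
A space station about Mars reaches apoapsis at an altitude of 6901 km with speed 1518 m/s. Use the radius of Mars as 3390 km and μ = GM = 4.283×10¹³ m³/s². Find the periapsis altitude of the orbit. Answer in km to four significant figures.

periapsis altitude ≈ 549.5 km

r_a = 3390 + 6901 = 10291 km = 1.029×10⁷ m.
Specific energy ε = v²/2 − μ/r = -3.010×10⁶ J/kg, so a = −μ/(2ε) = 7.115×10⁶ m.
The apsides satisfy r_p + r_a = 2a, so the periapsis radius is 2a − r_a = 3.940×10⁶ m = 3939.5 km.
Periapsis altitude = 3939.5 − 3390 = 549.53 km.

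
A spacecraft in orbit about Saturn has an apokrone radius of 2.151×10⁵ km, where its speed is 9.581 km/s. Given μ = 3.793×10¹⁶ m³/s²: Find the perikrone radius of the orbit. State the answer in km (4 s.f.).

perikrone radius ≈ 75690 km

r_a = 2.151×10⁸ m.
Specific energy ε = v²/2 − μ/r = -1.304×10⁸ J/kg, so a = −μ/(2ε) = 1.454×10⁸ m.
The apsides satisfy r_p + r_a = 2a, so the perikrone radius is 2a − r_a = 7.569×10⁷ m = 75688 km.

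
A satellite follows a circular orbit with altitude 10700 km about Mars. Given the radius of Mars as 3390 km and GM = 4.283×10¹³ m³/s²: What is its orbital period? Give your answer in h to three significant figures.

r = 3390 + 10700 = 14090 km = 1.4090×10⁷ m.
Kepler's third law: T = 2π√(r³/μ) = 2π√((1.409×10⁷)³ / 4.283×10¹³).
r³/μ = 6.531×10⁷ s², so T = 2π × 8.082×10³ = 5.078×10⁴ s.
Converting: 5.078×10⁴ s ÷ 3600 = 14.10 h.

T ≈ 14.1 h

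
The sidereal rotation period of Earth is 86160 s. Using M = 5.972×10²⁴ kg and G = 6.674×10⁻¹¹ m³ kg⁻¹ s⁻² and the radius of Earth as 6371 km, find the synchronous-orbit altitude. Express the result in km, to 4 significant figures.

h_sync ≈ 35790 km

μ = GM = 6.674×10⁻¹¹ × 5.972×10²⁴ = 3.986×10¹⁴ m³/s².
A synchronous orbit has period T, so by Kepler's third law a = (μT²/4π²)^(1/3).
μT²/4π² = 3.986×10¹⁴ × (8.616×10⁴)² / 39.48 = 7.495×10²² m³.
a = 4.216×10⁷ m = 42162 km.
Altitude h = a − R = 42162 − 6371 = 35791 km.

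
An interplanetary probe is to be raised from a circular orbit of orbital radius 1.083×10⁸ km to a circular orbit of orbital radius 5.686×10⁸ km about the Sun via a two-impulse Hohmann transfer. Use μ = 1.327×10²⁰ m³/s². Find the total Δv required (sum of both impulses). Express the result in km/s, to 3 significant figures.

Δv_total ≈ 17.0 km/s

r₁ = 1.083×10⁸ km = 1.083×10¹¹ m.
r₂ = 5.686×10⁸ km = 5.686×10¹¹ m.
Transfer ellipse a_t = (r₁ + r₂)/2 = 3.384×10¹¹ m.
At r₁: circular v_c1 = √(μ/r₁) = 35000 m/s; transfer-perihelion v_p = √[μ(2/r₁ − 1/a_t)] = 45370 m/s.
Δv₁ = v_p − v_c1 = 10370 m/s.
At r₂: circular v_c2 = √(μ/r₂) = 15280 m/s; transfer-aphelion v_a = √[μ(2/r₂ − 1/a_t)] = 8642 m/s.
Δv₂ = v_c2 − v_a = 6635 m/s.
Total Δv = Δv₁ + Δv₂ = 17000 m/s = 17.00 km/s.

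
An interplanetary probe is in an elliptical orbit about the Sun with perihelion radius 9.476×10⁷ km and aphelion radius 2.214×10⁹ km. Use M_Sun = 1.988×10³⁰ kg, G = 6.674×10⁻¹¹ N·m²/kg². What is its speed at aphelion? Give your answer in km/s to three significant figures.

μ = GM = 6.674×10⁻¹¹ × 1.988×10³⁰ = 1.327×10²⁰ m³/s².
Semi-major axis a = (r_p + r_a)/2 = 1.1544×10⁹ km = 1.154×10¹² m.
Vis-viva: v² = μ(2/r − 1/a) = 1.327×10²⁰ × (9.033×10⁻¹³ − 8.663×10⁻¹³) = 4.919×10⁶ m²/s².
v = 2218 m/s = 2.218 km/s.

v ≈ 2.22 km/s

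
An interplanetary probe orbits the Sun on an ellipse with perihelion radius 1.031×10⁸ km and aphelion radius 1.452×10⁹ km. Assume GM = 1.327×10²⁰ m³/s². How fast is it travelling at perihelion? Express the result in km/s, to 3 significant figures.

v ≈ 49.0 km/s

Semi-major axis a = (r_p + r_a)/2 = 7.7755×10⁸ km = 7.776×10¹¹ m.
Vis-viva: v² = μ(2/r − 1/a) = 1.327×10²⁰ × (1.940×10⁻¹¹ − 1.286×10⁻¹²) = 2.404×10⁹ m²/s².
v = 49030 m/s = 49.03 km/s.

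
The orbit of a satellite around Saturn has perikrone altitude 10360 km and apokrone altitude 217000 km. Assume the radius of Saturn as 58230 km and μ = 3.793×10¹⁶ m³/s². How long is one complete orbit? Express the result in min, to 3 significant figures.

r_p = 58230 + 10360 = 68590 km = 6.8590×10⁷ m.
r_a = 58230 + 217000 = 275230 km = 2.7523×10⁸ m.
Semi-major axis a = (r_p + r_a)/2 = (68590 + 2.7523×10⁵)/2 = 1.7191×10⁵ km = 1.719×10⁸ m.
By Kepler's third law T = 2π√(a³/μ) = 2π × 1.157×10⁴ = 7.272×10⁴ s.
= 1212 min.

T ≈ 1210 min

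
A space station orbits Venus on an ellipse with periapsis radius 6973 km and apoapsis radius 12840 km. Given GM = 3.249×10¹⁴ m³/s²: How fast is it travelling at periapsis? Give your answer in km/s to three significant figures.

v ≈ 7.77 km/s

Semi-major axis a = (r_p + r_a)/2 = 9906.5 km = 9.906×10⁶ m.
Vis-viva: v² = μ(2/r − 1/a) = 3.249×10¹⁴ × (2.868×10⁻⁷ − 1.009×10⁻⁷) = 6.039×10⁷ m²/s².
v = 7771 m/s = 7.771 km/s.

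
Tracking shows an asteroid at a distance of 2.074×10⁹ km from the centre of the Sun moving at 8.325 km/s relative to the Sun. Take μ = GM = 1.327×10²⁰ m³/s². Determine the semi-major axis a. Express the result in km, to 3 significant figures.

r = 2.074×10¹² m.
Vis-viva rearranged: 1/a = 2/r − v²/μ = 9.643×10⁻¹³ − 5.223×10⁻¹³ = 4.420×10⁻¹³ m⁻¹.
a = 2.262×10¹² m = 2.2622×10⁹ km.

a ≈ 2.26×10⁹ km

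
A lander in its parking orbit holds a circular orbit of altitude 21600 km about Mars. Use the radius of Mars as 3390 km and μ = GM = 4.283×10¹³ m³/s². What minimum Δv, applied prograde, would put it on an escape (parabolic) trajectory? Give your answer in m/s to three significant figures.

Δv ≈ 542 m/s

r = 3390 + 21600 = 24990 km = 2.4990×10⁷ m.
Circular speed v_c = √(μ/r) = 1309 m/s.
Escape speed v_esc = √(2μ/r) = √2 × v_c = 1851 m/s.
Δv = v_esc − v_c = 542.3 m/s.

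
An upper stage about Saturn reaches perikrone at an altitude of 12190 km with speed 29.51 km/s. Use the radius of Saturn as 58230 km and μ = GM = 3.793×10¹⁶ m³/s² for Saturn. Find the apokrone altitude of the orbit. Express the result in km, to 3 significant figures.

r_p = 58230 + 12190 = 70420 km = 7.042×10⁷ m.
Specific energy ε = v²/2 − μ/r = -1.032×10⁸ J/kg, so a = −μ/(2ε) = 1.838×10⁸ m.
The apsides satisfy r_p + r_a = 2a, so the apokrone radius is 2a − r_p = 2.971×10⁸ m = 2.9710×10⁵ km.
Apokrone altitude = 2.9710×10⁵ − 58230 = 2.3887×10⁵ km.

apokrone altitude ≈ 2.39×10⁵ km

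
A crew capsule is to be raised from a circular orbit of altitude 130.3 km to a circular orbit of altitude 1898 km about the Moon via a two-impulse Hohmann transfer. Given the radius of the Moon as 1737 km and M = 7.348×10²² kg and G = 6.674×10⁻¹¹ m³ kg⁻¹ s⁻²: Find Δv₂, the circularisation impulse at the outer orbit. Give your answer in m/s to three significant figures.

μ = GM = 6.674×10⁻¹¹ × 7.348×10²² = 4.904×10¹² m³/s².
r₁ = 1737 + 130.3 = 1867.3 km = 1.8673×10⁶ m.
r₂ = 1737 + 1898 = 3635.0 km = 3.6350×10⁶ m.
Transfer ellipse a_t = (r₁ + r₂)/2 = 2.751×10⁶ m.
At r₁: circular v_c1 = √(μ/r₁) = 1621 m/s; transfer-perilune v_p = √[μ(2/r₁ − 1/a_t)] = 1863 m/s.
At r₂: circular v_c2 = √(μ/r₂) = 1162 m/s; transfer-apolune v_a = √[μ(2/r₂ − 1/a_t)] = 956.9 m/s.
Δv₂ = v_c2 − v_a = 204.6 m/s.

Δv ≈ 205 m/s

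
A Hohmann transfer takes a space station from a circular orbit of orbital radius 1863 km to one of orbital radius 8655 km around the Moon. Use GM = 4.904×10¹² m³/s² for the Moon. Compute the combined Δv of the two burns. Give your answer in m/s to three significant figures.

Δv_total ≈ 764 m/s

r₁ = 1863 km = 1.863×10⁶ m.
r₂ = 8655 km = 8.655×10⁶ m.
Transfer ellipse a_t = (r₁ + r₂)/2 = 5.259×10⁶ m.
At r₁: circular v_c1 = √(μ/r₁) = 1622 m/s; transfer-perilune v_p = √[μ(2/r₁ − 1/a_t)] = 2081 m/s.
Δv₁ = v_p − v_c1 = 458.9 m/s.
At r₂: circular v_c2 = √(μ/r₂) = 752.7 m/s; transfer-apolune v_a = √[μ(2/r₂ − 1/a_t)] = 448.0 m/s.
Δv₂ = v_c2 − v_a = 304.7 m/s.
Total Δv = Δv₁ + Δv₂ = 763.7 m/s.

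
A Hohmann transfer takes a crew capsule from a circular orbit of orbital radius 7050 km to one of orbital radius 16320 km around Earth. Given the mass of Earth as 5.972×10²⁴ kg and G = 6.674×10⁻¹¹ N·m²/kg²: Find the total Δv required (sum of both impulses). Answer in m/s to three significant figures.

μ = GM = 6.674×10⁻¹¹ × 5.972×10²⁴ = 3.986×10¹⁴ m³/s².
r₁ = 7050 km = 7.050×10⁶ m.
r₂ = 16320 km = 1.632×10⁷ m.
Transfer ellipse a_t = (r₁ + r₂)/2 = 1.168×10⁷ m.
At r₁: circular v_c1 = √(μ/r₁) = 7519 m/s; transfer-perigee v_p = √[μ(2/r₁ − 1/a_t)] = 8886 m/s.
Δv₁ = v_p − v_c1 = 1367 m/s.
At r₂: circular v_c2 = √(μ/r₂) = 4942 m/s; transfer-apogee v_a = √[μ(2/r₂ − 1/a_t)] = 3839 m/s.
Δv₂ = v_c2 − v_a = 1103 m/s.
Total Δv = Δv₁ + Δv₂ = 2470 m/s.

Δv_total ≈ 2470 m/s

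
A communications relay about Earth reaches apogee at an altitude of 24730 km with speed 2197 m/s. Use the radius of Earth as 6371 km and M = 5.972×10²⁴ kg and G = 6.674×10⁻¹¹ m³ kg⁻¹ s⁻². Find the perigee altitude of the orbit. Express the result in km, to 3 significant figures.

perigee altitude ≈ 845 km

μ = GM = 6.674×10⁻¹¹ × 5.972×10²⁴ = 3.986×10¹⁴ m³/s².
r_a = 6371 + 24730 = 31101 km = 3.110×10⁷ m.
Specific energy ε = v²/2 − μ/r = -1.040×10⁷ J/kg, so a = −μ/(2ε) = 1.916×10⁷ m.
The apsides satisfy r_p + r_a = 2a, so the perigee radius is 2a − r_a = 7.216×10⁶ m = 7215.9 km.
Perigee altitude = 7215.9 − 6371 = 844.87 km.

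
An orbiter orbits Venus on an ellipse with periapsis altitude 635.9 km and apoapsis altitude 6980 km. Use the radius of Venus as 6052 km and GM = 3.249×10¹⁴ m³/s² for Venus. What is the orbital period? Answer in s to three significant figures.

T ≈ 10800 s

r_p = 6052 + 635.9 = 6687.9 km = 6.6879×10⁶ m.
r_a = 6052 + 6980 = 13032 km = 1.3032×10⁷ m.
Semi-major axis a = (r_p + r_a)/2 = (6687.9 + 13032)/2 = 9860.0 km = 9.860×10⁶ m.
By Kepler's third law T = 2π√(a³/μ) = 2π × 1.718×10³ = 1.079×10⁴ s.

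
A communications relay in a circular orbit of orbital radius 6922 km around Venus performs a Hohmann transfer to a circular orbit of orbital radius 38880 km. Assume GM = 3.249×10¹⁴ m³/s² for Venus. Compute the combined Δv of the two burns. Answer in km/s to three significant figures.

Δv_total ≈ 3.38 km/s

r₁ = 6922 km = 6.922×10⁶ m.
r₂ = 38880 km = 3.888×10⁷ m.
Transfer ellipse a_t = (r₁ + r₂)/2 = 2.290×10⁷ m.
At r₁: circular v_c1 = √(μ/r₁) = 6851 m/s; transfer-periapsis v_p = √[μ(2/r₁ − 1/a_t)] = 8927 m/s.
Δv₁ = v_p − v_c1 = 2076 m/s.
At r₂: circular v_c2 = √(μ/r₂) = 2891 m/s; transfer-apoapsis v_a = √[μ(2/r₂ − 1/a_t)] = 1589 m/s.
Δv₂ = v_c2 − v_a = 1301 m/s.
Total Δv = Δv₁ + Δv₂ = 3377 m/s = 3.377 km/s.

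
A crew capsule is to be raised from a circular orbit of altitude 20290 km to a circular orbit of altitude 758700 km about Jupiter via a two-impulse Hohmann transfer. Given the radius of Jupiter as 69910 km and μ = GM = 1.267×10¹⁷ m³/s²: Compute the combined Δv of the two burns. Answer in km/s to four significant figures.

Δv_total ≈ 19.74 km/s

r₁ = 69910 + 20290 = 90200 km = 9.0200×10⁷ m.
r₂ = 69910 + 758700 = 828610 km = 8.2861×10⁸ m.
Transfer ellipse a_t = (r₁ + r₂)/2 = 4.594×10⁸ m.
At r₁: circular v_c1 = √(μ/r₁) = 37480 m/s; transfer-perijove v_p = √[μ(2/r₁ − 1/a_t)] = 50330 m/s.
Δv₁ = v_p − v_c1 = 12860 m/s.
At r₂: circular v_c2 = √(μ/r₂) = 12370 m/s; transfer-apojove v_a = √[μ(2/r₂ − 1/a_t)] = 5479 m/s.
Δv₂ = v_c2 − v_a = 6886 m/s.
Total Δv = Δv₁ + Δv₂ = 19740 m/s = 19.74 km/s.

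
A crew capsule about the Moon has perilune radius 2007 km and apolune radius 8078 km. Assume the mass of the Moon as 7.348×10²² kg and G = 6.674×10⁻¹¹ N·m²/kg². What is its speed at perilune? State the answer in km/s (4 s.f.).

v ≈ 1.978 km/s

μ = GM = 6.674×10⁻¹¹ × 7.348×10²² = 4.904×10¹² m³/s².
Semi-major axis a = (r_p + r_a)/2 = 5042.5 km = 5.042×10⁶ m.
Vis-viva: v² = μ(2/r − 1/a) = 4.904×10¹² × (9.965×10⁻⁷ − 1.983×10⁻⁷) = 3.914×10⁶ m²/s².
v = 1978 m/s = 1.978 km/s.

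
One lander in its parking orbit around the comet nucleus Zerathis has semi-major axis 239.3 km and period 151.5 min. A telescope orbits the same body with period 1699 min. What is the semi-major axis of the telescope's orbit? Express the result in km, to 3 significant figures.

a₂ ≈ 1200 km

Kepler's third law: a³ ∝ T², so a₂ = a₁ (T₂/T₁)^(2/3).
T₂/T₁ = 11.21, (T₂/T₁)^(2/3) = 5.010.
a₂ = 239.3 × 5.010 = 1199 km.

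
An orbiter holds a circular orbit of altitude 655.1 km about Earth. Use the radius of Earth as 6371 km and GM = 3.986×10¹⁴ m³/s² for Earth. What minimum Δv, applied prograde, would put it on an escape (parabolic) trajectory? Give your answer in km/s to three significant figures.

r = 6371 + 655.1 = 7026.1 km = 7.0261×10⁶ m.
Circular speed v_c = √(μ/r) = 7532 m/s.
Escape speed v_esc = √(2μ/r) = √2 × v_c = 10650 m/s.
Δv = v_esc − v_c = 3120 m/s = 3.120 km/s.

Δv ≈ 3.12 km/s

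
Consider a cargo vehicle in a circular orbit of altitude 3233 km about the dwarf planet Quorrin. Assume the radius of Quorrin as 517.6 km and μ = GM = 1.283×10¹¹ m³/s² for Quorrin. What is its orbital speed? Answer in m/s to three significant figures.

r = 517.6 + 3233 = 3750.6 km = 3.7506×10⁶ m.
For a circular orbit v = √(μ/r) = √(1.283×10¹¹ / 3.751×10⁶) = √(3.421×10⁴) = 185.0 m/s.

v ≈ 185 m/s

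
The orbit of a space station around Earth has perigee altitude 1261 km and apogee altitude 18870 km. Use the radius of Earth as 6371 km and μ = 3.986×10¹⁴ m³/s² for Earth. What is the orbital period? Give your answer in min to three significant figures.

T ≈ 350 min

r_p = 6371 + 1261 = 7632.0 km = 7.6320×10⁶ m.
r_a = 6371 + 18870 = 25241 km = 2.5241×10⁷ m.
Semi-major axis a = (r_p + r_a)/2 = (7632.0 + 25241)/2 = 16436 km = 1.644×10⁷ m.
By Kepler's third law T = 2π√(a³/μ) = 2π × 3.338×10³ = 2.097×10⁴ s.
= 349.5 min.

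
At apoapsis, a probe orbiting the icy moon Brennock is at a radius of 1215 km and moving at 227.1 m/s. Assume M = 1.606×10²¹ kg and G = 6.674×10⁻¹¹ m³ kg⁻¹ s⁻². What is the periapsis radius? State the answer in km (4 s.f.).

periapsis radius ≈ 501.9 km

μ = GM = 6.674×10⁻¹¹ × 1.606×10²¹ = 1.072×10¹¹ m³/s².
r_a = 1.215×10⁶ m.
Specific energy ε = v²/2 − μ/r = -6.243×10⁴ J/kg, so a = −μ/(2ε) = 8.584×10⁵ m.
The apsides satisfy r_p + r_a = 2a, so the periapsis radius is 2a − r_a = 5.019×10⁵ m = 501.86 km.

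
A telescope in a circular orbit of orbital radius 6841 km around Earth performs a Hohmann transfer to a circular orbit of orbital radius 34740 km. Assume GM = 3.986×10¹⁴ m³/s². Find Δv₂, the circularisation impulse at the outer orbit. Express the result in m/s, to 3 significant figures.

Δv ≈ 1440 m/s

r₁ = 6841 km = 6.841×10⁶ m.
r₂ = 34740 km = 3.474×10⁷ m.
Transfer ellipse a_t = (r₁ + r₂)/2 = 2.079×10⁷ m.
At r₁: circular v_c1 = √(μ/r₁) = 7633 m/s; transfer-perigee v_p = √[μ(2/r₁ − 1/a_t)] = 9867 m/s.
At r₂: circular v_c2 = √(μ/r₂) = 3387 m/s; transfer-apogee v_a = √[μ(2/r₂ − 1/a_t)] = 1943 m/s.
Δv₂ = v_c2 − v_a = 1444 m/s.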